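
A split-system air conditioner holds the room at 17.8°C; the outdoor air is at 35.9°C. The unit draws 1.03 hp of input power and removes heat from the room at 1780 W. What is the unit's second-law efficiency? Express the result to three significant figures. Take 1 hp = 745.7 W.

Converting, Q̇_C = 1780 W = 2.387 hp, so COP_actual = Q̇_C/Ẇ = 2.387/1.030 = 2.317.
In absolute terms T_C = 290.95 K and T_H = 309.05 K, so ΔT = 18.10 K.
COP_Carnot = T_C/ΔT = 290.95/18.10 = 16.07.
η_II = COP_actual/COP_Carnot = 2.317/16.07 = 0.1442.

0.144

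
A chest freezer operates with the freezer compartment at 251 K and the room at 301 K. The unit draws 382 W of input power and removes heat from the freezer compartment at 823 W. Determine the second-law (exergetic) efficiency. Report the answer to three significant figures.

0.429

COP_actual = Q̇_C/Ẇ = 823.0/382.0 = 2.154.
The reservoir spacing is ΔT = 301 − 251 = 50.00 K.
COP_Carnot = T_C/ΔT = 251.00/50.00 = 5.020.
η_II = COP_actual/COP_Carnot = 2.154/5.020 = 0.4292.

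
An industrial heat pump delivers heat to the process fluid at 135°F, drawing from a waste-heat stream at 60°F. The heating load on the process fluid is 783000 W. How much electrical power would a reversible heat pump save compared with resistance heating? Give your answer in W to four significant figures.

In absolute terms T_C = 288.71 K and T_H = 330.37 K, so ΔT = 41.67 K.
COP_Carnot = T_H/ΔT = 330.37/41.67 = 7.929.
Resistance heating needs Ẇ_res = Q̇_H = 783000 W; the reversible heat pump needs only Ẇ_hp = Q̇_H/COP = 98750 W.
Saving = 783000 − 98750 = 684200 W.

684200 W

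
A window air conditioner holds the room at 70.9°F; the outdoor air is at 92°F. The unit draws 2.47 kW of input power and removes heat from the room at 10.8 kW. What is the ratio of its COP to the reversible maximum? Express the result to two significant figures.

0.17

COP_actual = Q̇_C/Ẇ = 10.80/2.470 = 4.372.
In absolute terms T_C = 294.76 K and T_H = 306.48 K, so ΔT = 11.72 K.
COP_Carnot = T_C/ΔT = 294.76/11.72 = 25.15.
η_II = COP_actual/COP_Carnot = 4.372/25.15 = 0.1739.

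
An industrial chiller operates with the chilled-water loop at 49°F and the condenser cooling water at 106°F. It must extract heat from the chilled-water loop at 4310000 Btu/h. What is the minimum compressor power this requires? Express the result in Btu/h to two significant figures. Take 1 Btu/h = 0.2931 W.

480000 Btu/h

In absolute terms T_C = 282.59 K and T_H = 314.26 K, so ΔT = 31.67 K.
COP_Carnot = T_C/ΔT = 282.59/31.67 = 8.924.
Ẇ_min = Q̇/COP_Carnot = 4310000/8.924 = 483000 Btu/h.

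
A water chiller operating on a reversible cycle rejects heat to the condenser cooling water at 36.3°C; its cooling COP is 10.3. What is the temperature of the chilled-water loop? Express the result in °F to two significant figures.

48 °F

For a Carnot refrigerator COP_R = T_C/(T_H − T_C), so T_C = COP·T_H/(1 + COP).
With T_H = 309.45 K, T_C = 10.3 × 309.45/11.30 = 282.07 K.
Converting, 282.07 K = 48.05°F.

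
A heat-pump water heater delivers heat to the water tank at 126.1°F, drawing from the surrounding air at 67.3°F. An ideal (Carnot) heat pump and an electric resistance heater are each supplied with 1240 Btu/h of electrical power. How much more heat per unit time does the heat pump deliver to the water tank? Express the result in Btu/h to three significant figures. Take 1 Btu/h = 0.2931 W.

In absolute terms T_C = 292.76 K and T_H = 325.43 K, so ΔT = 32.67 K.
COP_Carnot = T_H/ΔT = 325.43/32.67 = 9.962.
The heat pump delivers Q̇_H = COP × Ẇ = 12350 Btu/h; the resistance heater delivers Ẇ = 1240 Btu/h.
Extra = (COP − 1)·Ẇ = 11110 Btu/h.

11100 Btu/h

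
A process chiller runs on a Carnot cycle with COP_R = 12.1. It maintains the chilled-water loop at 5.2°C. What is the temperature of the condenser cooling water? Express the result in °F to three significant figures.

82.8 °F

COP_R = T_C/(T_H − T_C) gives T_H − T_C = T_C/COP.
With T_C = 278.35 K, T_H = 278.35 × (1 + 1/12.1) = 301.35 K.
Converting, 301.35 K = 82.77°F.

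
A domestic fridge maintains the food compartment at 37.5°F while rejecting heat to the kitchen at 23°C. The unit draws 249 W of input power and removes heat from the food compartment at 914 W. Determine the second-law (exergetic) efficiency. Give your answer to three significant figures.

0.265

COP_actual = Q̇_C/Ẇ = 914.0/249.0 = 3.671.
In absolute terms T_C = 276.21 K and T_H = 296.15 K, so ΔT = 19.94 K.
COP_Carnot = T_C/ΔT = 276.21/19.94 = 13.85.
η_II = COP_actual/COP_Carnot = 3.671/13.85 = 0.2651.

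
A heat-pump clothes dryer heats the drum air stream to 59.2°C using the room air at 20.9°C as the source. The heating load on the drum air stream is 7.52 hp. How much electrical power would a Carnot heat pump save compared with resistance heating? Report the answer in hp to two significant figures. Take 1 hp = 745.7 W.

In absolute terms T_C = 294.05 K and T_H = 332.35 K, so ΔT = 38.30 K.
COP_Carnot = T_H/ΔT = 332.35/38.30 = 8.678.
Resistance heating needs Ẇ_res = Q̇_H = 7.520 hp; the reversible heat pump needs only Ẇ_hp = Q̇_H/COP = 0.8666 hp.
Saving = 7.520 − 0.8666 = 6.653 hp.

6.7 hp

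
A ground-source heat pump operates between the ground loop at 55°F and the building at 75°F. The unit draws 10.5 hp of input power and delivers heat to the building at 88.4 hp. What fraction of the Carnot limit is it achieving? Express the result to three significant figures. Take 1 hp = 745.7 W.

0.315

COP_actual = Q̇_H/Ẇ = 88.40/10.50 = 8.419.
In absolute terms T_C = 285.93 K and T_H = 297.04 K, so ΔT = 11.11 K.
COP_Carnot = T_H/ΔT = 297.04/11.11 = 26.73.
η_II = COP_actual/COP_Carnot = 8.419/26.73 = 0.3149.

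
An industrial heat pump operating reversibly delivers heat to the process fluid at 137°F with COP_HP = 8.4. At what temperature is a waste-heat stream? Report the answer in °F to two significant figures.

66 °F

COP_HP = T_H/(T_H − T_C) gives T_H − T_C = T_H/COP.
With T_H = 331.48 K, T_C = 331.48 × (1 − 1/8.4) = 292.02 K.
Converting, 292.02 K = 65.97°F.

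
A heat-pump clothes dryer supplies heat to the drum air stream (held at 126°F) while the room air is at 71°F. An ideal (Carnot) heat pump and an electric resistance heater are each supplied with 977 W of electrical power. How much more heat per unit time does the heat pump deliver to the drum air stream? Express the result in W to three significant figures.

In absolute terms T_C = 294.82 K and T_H = 325.37 K, so ΔT = 30.56 K.
COP_Carnot = T_H/ΔT = 325.37/30.56 = 10.65.
The heat pump delivers Q̇_H = COP × Ẇ = 10400 W; the resistance heater delivers Ẇ = 977.0 W.
Extra = (COP − 1)·Ẇ = 9427 W.

9430 W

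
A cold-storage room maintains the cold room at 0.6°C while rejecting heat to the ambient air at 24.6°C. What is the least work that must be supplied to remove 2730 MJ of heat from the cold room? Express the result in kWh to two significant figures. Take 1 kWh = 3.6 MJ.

66 kWh

In absolute terms T_C = 273.75 K and T_H = 297.75 K, so ΔT = 24.00 K.
The reversible limit is COP_R = T_C/ΔT = 11.41, so W_min = Q_C/COP = Q_C·ΔT/T_C.
W_min = 2730 × 24.00/273.75 = 239.3 MJ = 66.48 kWh.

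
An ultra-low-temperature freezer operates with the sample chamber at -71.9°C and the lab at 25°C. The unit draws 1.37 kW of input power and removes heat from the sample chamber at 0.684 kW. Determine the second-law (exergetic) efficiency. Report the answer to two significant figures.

COP_actual = Q̇_C/Ẇ = 0.6840/1.370 = 0.4993.
In absolute terms T_C = 201.25 K and T_H = 298.15 K, so ΔT = 96.90 K.
COP_Carnot = T_C/ΔT = 201.25/96.90 = 2.077.
η_II = COP_actual/COP_Carnot = 0.4993/2.077 = 0.2404.

0.24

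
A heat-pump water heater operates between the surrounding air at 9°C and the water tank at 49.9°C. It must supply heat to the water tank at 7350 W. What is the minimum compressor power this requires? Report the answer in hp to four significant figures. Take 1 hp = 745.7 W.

In absolute terms T_C = 282.15 K and T_H = 323.05 K, so ΔT = 40.90 K.
COP_Carnot = T_H/ΔT = 323.05/40.90 = 7.899.
Ẇ_min = Q̇/COP_Carnot = 7350/7.899 = 930.6 W = 1.248 hp.

1.248 hp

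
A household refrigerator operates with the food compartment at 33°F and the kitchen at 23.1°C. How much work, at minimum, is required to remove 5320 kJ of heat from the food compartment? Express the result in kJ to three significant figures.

In absolute terms T_C = 273.71 K and T_H = 296.25 K, so ΔT = 22.54 K.
The reversible limit is COP_R = T_C/ΔT = 12.14, so W_min = Q_C/COP = Q_C·ΔT/T_C.
W_min = 5320 × 22.54/273.71 = 438.2 kJ.

438 kJ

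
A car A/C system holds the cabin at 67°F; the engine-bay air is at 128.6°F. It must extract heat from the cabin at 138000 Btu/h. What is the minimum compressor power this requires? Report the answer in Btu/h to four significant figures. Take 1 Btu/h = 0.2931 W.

In absolute terms T_C = 292.59 K and T_H = 326.82 K, so ΔT = 34.22 K.
COP_Carnot = T_C/ΔT = 292.59/34.22 = 8.550.
Ẇ_min = Q̇/COP_Carnot = 138000/8.550 = 16140 Btu/h.

16140 Btu/h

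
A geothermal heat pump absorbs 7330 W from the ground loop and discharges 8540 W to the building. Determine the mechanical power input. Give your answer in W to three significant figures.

1210 W

For a cyclic device the first law requires Q̇_H = Q̇_C + Ẇ.
Ẇ = Q̇_H − Q̇_C = 1210 W.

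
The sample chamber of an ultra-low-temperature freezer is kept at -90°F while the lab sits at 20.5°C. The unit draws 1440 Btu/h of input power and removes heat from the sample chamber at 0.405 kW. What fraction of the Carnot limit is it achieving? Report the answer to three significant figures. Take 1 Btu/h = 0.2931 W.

Converting, Q̇_C = 0.4050 kW = 1382 Btu/h, so COP_actual = Q̇_C/Ẇ = 1382/1440 = 0.9596.
In absolute terms T_C = 205.37 K and T_H = 293.65 K, so ΔT = 88.28 K.
COP_Carnot = T_C/ΔT = 205.37/88.28 = 2.326.
η_II = COP_actual/COP_Carnot = 0.9596/2.326 = 0.4125.

0.412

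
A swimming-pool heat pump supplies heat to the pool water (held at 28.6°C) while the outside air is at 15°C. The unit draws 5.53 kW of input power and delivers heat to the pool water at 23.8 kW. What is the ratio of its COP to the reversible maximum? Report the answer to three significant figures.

0.194

COP_actual = Q̇_H/Ẇ = 23.80/5.530 = 4.304.
In absolute terms T_C = 288.15 K and T_H = 301.75 K, so ΔT = 13.60 K.
COP_Carnot = T_H/ΔT = 301.75/13.60 = 22.19.
η_II = COP_actual/COP_Carnot = 4.304/22.19 = 0.1940.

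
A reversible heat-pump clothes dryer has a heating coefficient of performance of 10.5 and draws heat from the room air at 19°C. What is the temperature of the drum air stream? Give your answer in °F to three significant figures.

122 °F

COP_HP = T_H/(T_H − T_C) rearranges to T_H = COP·T_C/(COP − 1).
With T_C = 292.15 K, T_H = 10.5 × 292.15/9.500 = 322.90 K.
Converting, 322.90 K = 121.55°F.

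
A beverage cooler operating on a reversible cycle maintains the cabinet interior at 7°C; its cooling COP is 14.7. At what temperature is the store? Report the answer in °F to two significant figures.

79 °F

COP_R = T_C/(T_H − T_C) gives T_H − T_C = T_C/COP.
With T_C = 280.15 K, T_H = 280.15 × (1 + 1/14.7) = 299.21 K.
Converting, 299.21 K = 78.90°F.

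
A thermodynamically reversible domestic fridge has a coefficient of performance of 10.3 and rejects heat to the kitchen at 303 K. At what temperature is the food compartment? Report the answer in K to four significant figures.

276.2 K

For a Carnot refrigerator COP_R = T_C/(T_H − T_C), so T_C = COP·T_H/(1 + COP).
With T_H = 303.00 K, T_C = 10.3 × 303.00/11.30 = 276.19 K.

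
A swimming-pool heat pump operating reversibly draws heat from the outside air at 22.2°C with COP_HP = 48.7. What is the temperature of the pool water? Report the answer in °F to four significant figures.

COP_HP = T_H/(T_H − T_C) rearranges to T_H = COP·T_C/(COP − 1).
With T_C = 295.35 K, T_H = 48.7 × 295.35/47.70 = 301.54 K.
Converting, 301.54 K = 83.11°F.

83.11 °F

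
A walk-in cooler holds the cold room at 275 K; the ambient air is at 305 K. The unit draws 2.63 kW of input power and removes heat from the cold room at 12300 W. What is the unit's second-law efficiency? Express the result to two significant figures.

Converting, Q̇_C = 12300 W = 12.30 kW, so COP_actual = Q̇_C/Ẇ = 12.30/2.630 = 4.677.
The reservoir spacing is ΔT = 305 − 275 = 30.00 K.
COP_Carnot = T_C/ΔT = 275.00/30.00 = 9.167.
η_II = COP_actual/COP_Carnot = 4.677/9.167 = 0.5102.

0.51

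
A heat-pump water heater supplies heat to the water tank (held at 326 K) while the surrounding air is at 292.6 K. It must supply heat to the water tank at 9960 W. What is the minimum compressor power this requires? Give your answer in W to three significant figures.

The reservoir spacing is ΔT = 326 − 292.6 = 33.40 K.
COP_Carnot = T_H/ΔT = 326.00/33.40 = 9.760.
Ẇ_min = Q̇/COP_Carnot = 9960/9.760 = 1020 W.

1020 W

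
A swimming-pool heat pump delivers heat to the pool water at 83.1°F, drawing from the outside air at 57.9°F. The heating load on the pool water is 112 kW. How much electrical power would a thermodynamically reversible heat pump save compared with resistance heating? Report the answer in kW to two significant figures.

In absolute terms T_C = 287.54 K and T_H = 301.54 K, so ΔT = 14.00 K.
COP_Carnot = T_H/ΔT = 301.54/14.00 = 21.54.
Resistance heating needs Ẇ_res = Q̇_H = 112.0 kW; the reversible heat pump needs only Ẇ_hp = Q̇_H/COP = 5.200 kW.
Saving = 112.0 − 5.200 = 106.8 kW.

110 kW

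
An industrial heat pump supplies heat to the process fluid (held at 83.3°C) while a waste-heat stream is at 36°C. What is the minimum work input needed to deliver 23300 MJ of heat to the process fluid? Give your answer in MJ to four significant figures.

In absolute terms T_C = 309.15 K and T_H = 356.45 K, so ΔT = 47.30 K.
The reversible limit is COP_HP = T_H/ΔT = 7.536, so W_min = Q_H/COP = Q_H·ΔT/T_H.
W_min = 23300 × 47.30/356.45 = 3092 MJ.

3092 MJ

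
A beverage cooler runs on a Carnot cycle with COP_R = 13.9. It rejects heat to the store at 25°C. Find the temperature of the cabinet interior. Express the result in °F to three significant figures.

41.0 °F

For a Carnot refrigerator COP_R = T_C/(T_H − T_C), so T_C = COP·T_H/(1 + COP).
With T_H = 298.15 K, T_C = 13.9 × 298.15/14.90 = 278.14 K.
Converting, 278.14 K = 40.98°F.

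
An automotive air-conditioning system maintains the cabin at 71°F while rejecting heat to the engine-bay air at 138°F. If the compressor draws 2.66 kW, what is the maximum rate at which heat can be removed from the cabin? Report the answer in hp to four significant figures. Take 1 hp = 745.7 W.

In absolute terms T_C = 294.82 K and T_H = 332.04 K, so ΔT = 37.22 K.
COP_Carnot = T_C/ΔT = 294.82/37.22 = 7.920.
Q̇_max = COP_Carnot × Ẇ = 7.920 × 2.660 kW = 21.07 kW = 28.25 hp.

28.25 hp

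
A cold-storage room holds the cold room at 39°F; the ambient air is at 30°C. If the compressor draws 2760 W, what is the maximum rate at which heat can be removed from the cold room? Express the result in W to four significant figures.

In absolute terms T_C = 277.04 K and T_H = 303.15 K, so ΔT = 26.11 K.
COP_Carnot = T_C/ΔT = 277.04/26.11 = 10.61.
Q̇_max = COP_Carnot × Ẇ = 10.61 × 2760 W = 29280 W.

29280 W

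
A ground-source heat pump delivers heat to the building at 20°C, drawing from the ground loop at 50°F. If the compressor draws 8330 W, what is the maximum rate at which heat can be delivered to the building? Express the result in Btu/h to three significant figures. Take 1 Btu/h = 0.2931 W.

833000 Btu/h

In absolute terms T_C = 283.15 K and T_H = 293.15 K, so ΔT = 10.00 K.
COP_Carnot = T_H/ΔT = 293.15/10.00 = 29.32.
Q̇_max = COP_Carnot × Ẇ = 29.32 × 8330 W = 244200 W = 833100 Btu/h.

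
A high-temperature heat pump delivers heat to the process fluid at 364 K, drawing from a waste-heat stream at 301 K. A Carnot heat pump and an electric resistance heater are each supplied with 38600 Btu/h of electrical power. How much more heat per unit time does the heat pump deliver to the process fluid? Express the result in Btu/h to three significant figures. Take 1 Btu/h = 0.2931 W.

The reservoir spacing is ΔT = 364 − 301 = 63.00 K.
COP_Carnot = T_H/ΔT = 364.00/63.00 = 5.778.
The heat pump delivers Q̇_H = COP × Ẇ = 223000 Btu/h; the resistance heater delivers Ẇ = 38600 Btu/h.
Extra = (COP − 1)·Ẇ = 184400 Btu/h.

184000 Btu/h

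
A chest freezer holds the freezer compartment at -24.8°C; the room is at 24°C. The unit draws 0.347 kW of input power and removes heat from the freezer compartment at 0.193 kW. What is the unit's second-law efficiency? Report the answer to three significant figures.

COP_actual = Q̇_C/Ẇ = 0.1930/0.3470 = 0.5562.
In absolute terms T_C = 248.35 K and T_H = 297.15 K, so ΔT = 48.80 K.
COP_Carnot = T_C/ΔT = 248.35/48.80 = 5.089.
η_II = COP_actual/COP_Carnot = 0.5562/5.089 = 0.1093.

0.109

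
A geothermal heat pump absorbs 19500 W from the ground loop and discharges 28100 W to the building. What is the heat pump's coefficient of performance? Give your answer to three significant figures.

The first law gives Q̇_H = Q̇_C + Ẇ, so the three rates are Q̇_C = 19500, Q̇_H = 28100, Ẇ = 8600 W.
COP_HP = Q̇_H/Ẇ = 28100/8600 = 3.267.

3.27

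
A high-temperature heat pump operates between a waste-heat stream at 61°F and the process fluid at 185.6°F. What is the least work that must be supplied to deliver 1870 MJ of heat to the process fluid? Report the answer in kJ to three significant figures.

361000 kJ

In absolute terms T_C = 289.26 K and T_H = 358.48 K, so ΔT = 69.22 K.
The reversible limit is COP_HP = T_H/ΔT = 5.179, so W_min = Q_H/COP = Q_H·ΔT/T_H.
W_min = 1870 × 69.22/358.48 = 361.1 MJ = 361100 kJ.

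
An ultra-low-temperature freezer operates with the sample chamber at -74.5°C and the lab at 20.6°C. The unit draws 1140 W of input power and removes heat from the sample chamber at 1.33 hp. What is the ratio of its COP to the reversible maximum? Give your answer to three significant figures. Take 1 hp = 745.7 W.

0.416

Converting, Q̇_C = 1.330 hp = 991.8 W, so COP_actual = Q̇_C/Ẇ = 991.8/1140 = 0.8700.
In absolute terms T_C = 198.65 K and T_H = 293.75 K, so ΔT = 95.10 K.
COP_Carnot = T_C/ΔT = 198.65/95.10 = 2.089.
η_II = COP_actual/COP_Carnot = 0.8700/2.089 = 0.4165.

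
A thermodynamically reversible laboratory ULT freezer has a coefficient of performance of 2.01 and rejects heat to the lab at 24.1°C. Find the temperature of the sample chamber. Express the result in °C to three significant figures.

-74.7 °C

For a Carnot refrigerator COP_R = T_C/(T_H − T_C), so T_C = COP·T_H/(1 + COP).
With T_H = 297.25 K, T_C = 2.01 × 297.25/3.010 = 198.50 K.
Converting, 198.50 K = -74.65°C.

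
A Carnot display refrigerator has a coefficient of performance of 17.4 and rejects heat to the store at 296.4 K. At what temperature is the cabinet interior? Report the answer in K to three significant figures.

For a Carnot refrigerator COP_R = T_C/(T_H − T_C), so T_C = COP·T_H/(1 + COP).
With T_H = 296.40 K, T_C = 17.4 × 296.40/18.40 = 280.29 K.

280 K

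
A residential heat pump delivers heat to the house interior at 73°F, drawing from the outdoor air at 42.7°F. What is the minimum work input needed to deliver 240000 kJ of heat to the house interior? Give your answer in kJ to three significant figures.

13700 kJ

In absolute terms T_C = 279.09 K and T_H = 295.93 K, so ΔT = 16.83 K.
The reversible limit is COP_HP = T_H/ΔT = 17.58, so W_min = Q_H/COP = Q_H·ΔT/T_H.
W_min = 240000 × 16.83/295.93 = 13650 kJ.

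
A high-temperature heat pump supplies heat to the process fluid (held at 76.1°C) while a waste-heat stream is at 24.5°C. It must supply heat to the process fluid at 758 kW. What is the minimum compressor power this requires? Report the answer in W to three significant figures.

112000 W

In absolute terms T_C = 297.65 K and T_H = 349.25 K, so ΔT = 51.60 K.
COP_Carnot = T_H/ΔT = 349.25/51.60 = 6.768.
Ẇ_min = Q̇/COP_Carnot = 758.0/6.768 = 112.0 kW = 112000 W.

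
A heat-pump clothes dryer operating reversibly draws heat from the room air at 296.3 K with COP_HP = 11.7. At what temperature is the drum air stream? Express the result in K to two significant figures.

COP_HP = T_H/(T_H − T_C) rearranges to T_H = COP·T_C/(COP − 1).
With T_C = 296.30 K, T_H = 11.7 × 296.30/10.70 = 323.99 K.

320 K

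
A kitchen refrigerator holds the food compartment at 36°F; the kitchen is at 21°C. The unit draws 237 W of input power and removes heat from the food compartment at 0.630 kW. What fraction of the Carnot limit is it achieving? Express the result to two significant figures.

Converting, Q̇_C = 0.6300 kW = 630.0 W, so COP_actual = Q̇_C/Ẇ = 630.0/237.0 = 2.658.
In absolute terms T_C = 275.37 K and T_H = 294.15 K, so ΔT = 18.78 K.
COP_Carnot = T_C/ΔT = 275.37/18.78 = 14.66.
η_II = COP_actual/COP_Carnot = 2.658/14.66 = 0.1813.

0.18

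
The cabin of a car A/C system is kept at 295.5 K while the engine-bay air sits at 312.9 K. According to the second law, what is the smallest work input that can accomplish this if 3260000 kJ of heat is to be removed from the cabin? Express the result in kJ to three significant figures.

192000 kJ

The reservoir spacing is ΔT = 312.9 − 295.5 = 17.40 K.
The reversible limit is COP_R = T_C/ΔT = 16.98, so W_min = Q_C/COP = Q_C·ΔT/T_C.
W_min = 3260000 × 17.40/295.50 = 192000 kJ.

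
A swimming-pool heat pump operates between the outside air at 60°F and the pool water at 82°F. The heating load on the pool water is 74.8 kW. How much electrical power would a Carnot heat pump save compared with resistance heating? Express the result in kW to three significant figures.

71.8 kW

In absolute terms T_C = 288.71 K and T_H = 300.93 K, so ΔT = 12.22 K.
COP_Carnot = T_H/ΔT = 300.93/12.22 = 24.62.
Resistance heating needs Ẇ_res = Q̇_H = 74.80 kW; the reversible heat pump needs only Ẇ_hp = Q̇_H/COP = 3.038 kW.
Saving = 74.80 − 3.038 = 71.76 kW.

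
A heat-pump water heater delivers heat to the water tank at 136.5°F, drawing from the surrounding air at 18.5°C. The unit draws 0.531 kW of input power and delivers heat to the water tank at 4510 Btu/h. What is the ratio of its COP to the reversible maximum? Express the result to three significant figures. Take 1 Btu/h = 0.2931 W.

0.297

Converting, Q̇_H = 4510 Btu/h = 1.322 kW, so COP_actual = Q̇_H/Ẇ = 1.322/0.5310 = 2.489.
In absolute terms T_C = 291.65 K and T_H = 331.21 K, so ΔT = 39.56 K.
COP_Carnot = T_H/ΔT = 331.21/39.56 = 8.373.
η_II = COP_actual/COP_Carnot = 2.489/8.373 = 0.2973.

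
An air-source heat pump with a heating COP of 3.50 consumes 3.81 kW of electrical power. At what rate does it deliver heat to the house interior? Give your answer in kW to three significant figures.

13.3 kW

Q̇_H = COP_HP × Ẇ = 3.50 × 3.810 = 13.34 kW.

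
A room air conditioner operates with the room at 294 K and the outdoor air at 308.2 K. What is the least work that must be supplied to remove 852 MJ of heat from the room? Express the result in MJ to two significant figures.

41 MJ

The reservoir spacing is ΔT = 308.2 − 294 = 14.20 K.
The reversible limit is COP_R = T_C/ΔT = 20.70, so W_min = Q_C/COP = Q_C·ΔT/T_C.
W_min = 852.0 × 14.20/294.00 = 41.15 MJ.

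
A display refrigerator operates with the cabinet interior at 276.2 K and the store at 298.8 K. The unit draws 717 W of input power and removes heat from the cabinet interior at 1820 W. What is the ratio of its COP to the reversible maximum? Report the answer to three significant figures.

0.208

COP_actual = Q̇_C/Ẇ = 1820/717.0 = 2.538.
The reservoir spacing is ΔT = 298.8 − 276.2 = 22.60 K.
COP_Carnot = T_C/ΔT = 276.20/22.60 = 12.22.
η_II = COP_actual/COP_Carnot = 2.538/12.22 = 0.2077.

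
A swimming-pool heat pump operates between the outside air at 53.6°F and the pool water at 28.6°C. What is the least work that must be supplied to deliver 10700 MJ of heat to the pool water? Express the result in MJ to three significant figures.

In absolute terms T_C = 285.15 K and T_H = 301.75 K, so ΔT = 16.60 K.
The reversible limit is COP_HP = T_H/ΔT = 18.18, so W_min = Q_H/COP = Q_H·ΔT/T_H.
W_min = 10700 × 16.60/301.75 = 588.6 MJ.

589 MJ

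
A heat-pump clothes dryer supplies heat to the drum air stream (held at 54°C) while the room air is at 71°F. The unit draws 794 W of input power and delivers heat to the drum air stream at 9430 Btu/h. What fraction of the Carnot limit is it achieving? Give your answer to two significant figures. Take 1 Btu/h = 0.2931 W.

Converting, Q̇_H = 9430 Btu/h = 2764 W, so COP_actual = Q̇_H/Ẇ = 2764/794.0 = 3.481.
In absolute terms T_C = 294.82 K and T_H = 327.15 K, so ΔT = 32.33 K.
COP_Carnot = T_H/ΔT = 327.15/32.33 = 10.12.
η_II = COP_actual/COP_Carnot = 3.481/10.12 = 0.3440.

0.34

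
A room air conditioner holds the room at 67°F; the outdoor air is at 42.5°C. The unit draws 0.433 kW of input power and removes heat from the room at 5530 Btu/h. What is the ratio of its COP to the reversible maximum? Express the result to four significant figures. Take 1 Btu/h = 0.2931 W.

0.2950

Converting, Q̇_C = 5530 Btu/h = 1.621 kW, so COP_actual = Q̇_C/Ẇ = 1.621/0.4330 = 3.743.
In absolute terms T_C = 292.59 K and T_H = 315.65 K, so ΔT = 23.06 K.
COP_Carnot = T_C/ΔT = 292.59/23.06 = 12.69.
η_II = COP_actual/COP_Carnot = 3.743/12.69 = 0.2950.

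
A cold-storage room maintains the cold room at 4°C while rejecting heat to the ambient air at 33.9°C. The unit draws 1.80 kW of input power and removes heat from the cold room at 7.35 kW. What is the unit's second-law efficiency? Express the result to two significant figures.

COP_actual = Q̇_C/Ẇ = 7.350/1.800 = 4.083.
In absolute terms T_C = 277.15 K and T_H = 307.05 K, so ΔT = 29.90 K.
COP_Carnot = T_C/ΔT = 277.15/29.90 = 9.269.
η_II = COP_actual/COP_Carnot = 4.083/9.269 = 0.4405.

0.44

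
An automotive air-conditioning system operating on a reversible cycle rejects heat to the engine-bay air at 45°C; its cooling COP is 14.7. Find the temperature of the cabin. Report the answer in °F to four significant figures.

For a Carnot refrigerator COP_R = T_C/(T_H − T_C), so T_C = COP·T_H/(1 + COP).
With T_H = 318.15 K, T_C = 14.7 × 318.15/15.70 = 297.89 K.
Converting, 297.89 K = 76.52°F.

76.52 °F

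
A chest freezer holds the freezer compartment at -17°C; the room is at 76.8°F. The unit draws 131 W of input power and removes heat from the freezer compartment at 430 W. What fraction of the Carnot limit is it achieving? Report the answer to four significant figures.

COP_actual = Q̇_C/Ẇ = 430.0/131.0 = 3.282.
In absolute terms T_C = 256.15 K and T_H = 298.04 K, so ΔT = 41.89 K.
COP_Carnot = T_C/ΔT = 256.15/41.89 = 6.115.
η_II = COP_actual/COP_Carnot = 3.282/6.115 = 0.5368.

0.5368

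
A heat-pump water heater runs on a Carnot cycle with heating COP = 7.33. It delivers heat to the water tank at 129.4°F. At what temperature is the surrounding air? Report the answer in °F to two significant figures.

COP_HP = T_H/(T_H − T_C) gives T_H − T_C = T_H/COP.
With T_H = 327.26 K, T_C = 327.26 × (1 − 1/7.33) = 282.61 K.
Converting, 282.61 K = 49.04°F.

49 °F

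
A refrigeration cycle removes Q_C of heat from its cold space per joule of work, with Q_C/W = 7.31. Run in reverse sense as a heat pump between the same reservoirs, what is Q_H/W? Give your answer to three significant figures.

8.31

The first law on one cycle gives Q_H = Q_C + W, so Q_H/W = Q_C/W + 1.
COP_HP = COP_R + 1 = 7.31 + 1 = 8.31.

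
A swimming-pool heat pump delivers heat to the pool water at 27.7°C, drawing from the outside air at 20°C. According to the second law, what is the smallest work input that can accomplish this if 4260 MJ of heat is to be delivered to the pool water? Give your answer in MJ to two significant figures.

110 MJ

In absolute terms T_C = 293.15 K and T_H = 300.85 K, so ΔT = 7.700 K.
The reversible limit is COP_HP = T_H/ΔT = 39.07, so W_min = Q_H/COP = Q_H·ΔT/T_H.
W_min = 4260 × 7.700/300.85 = 109.0 MJ.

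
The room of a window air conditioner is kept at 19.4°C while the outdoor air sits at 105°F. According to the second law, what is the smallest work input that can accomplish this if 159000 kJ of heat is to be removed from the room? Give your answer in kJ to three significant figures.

In absolute terms T_C = 292.55 K and T_H = 313.71 K, so ΔT = 21.16 K.
The reversible limit is COP_R = T_C/ΔT = 13.83, so W_min = Q_C/COP = Q_C·ΔT/T_C.
W_min = 159000 × 21.16/292.55 = 11500 kJ.

11500 kJ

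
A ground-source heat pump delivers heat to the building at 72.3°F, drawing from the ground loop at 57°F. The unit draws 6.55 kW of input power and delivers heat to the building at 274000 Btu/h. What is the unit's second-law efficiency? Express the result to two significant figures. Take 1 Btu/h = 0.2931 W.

0.35

Converting, Q̇_H = 274000 Btu/h = 80.31 kW, so COP_actual = Q̇_H/Ẇ = 80.31/6.550 = 12.26.
In absolute terms T_C = 287.04 K and T_H = 295.54 K, so ΔT = 8.500 K.
COP_Carnot = T_H/ΔT = 295.54/8.500 = 34.77.
η_II = COP_actual/COP_Carnot = 12.26/34.77 = 0.3526.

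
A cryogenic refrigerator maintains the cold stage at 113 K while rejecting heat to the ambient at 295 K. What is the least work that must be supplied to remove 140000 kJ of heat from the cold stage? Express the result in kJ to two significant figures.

230000 kJ

The reservoir spacing is ΔT = 295 − 113 = 182.0 K.
The reversible limit is COP_R = T_C/ΔT = 0.6209, so W_min = Q_C/COP = Q_C·ΔT/T_C.
W_min = 140000 × 182.0/113.00 = 225500 kJ.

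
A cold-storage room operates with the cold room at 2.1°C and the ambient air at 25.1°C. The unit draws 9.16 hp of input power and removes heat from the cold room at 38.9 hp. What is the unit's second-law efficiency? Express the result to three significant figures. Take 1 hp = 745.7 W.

0.355

COP_actual = Q̇_C/Ẇ = 38.90/9.160 = 4.247.
In absolute terms T_C = 275.25 K and T_H = 298.25 K, so ΔT = 23.00 K.
COP_Carnot = T_C/ΔT = 275.25/23.00 = 11.97.
η_II = COP_actual/COP_Carnot = 4.247/11.97 = 0.3549.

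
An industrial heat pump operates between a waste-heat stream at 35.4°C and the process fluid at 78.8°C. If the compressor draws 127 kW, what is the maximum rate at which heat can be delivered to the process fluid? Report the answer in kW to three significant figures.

1030 kW

In absolute terms T_C = 308.55 K and T_H = 351.95 K, so ΔT = 43.40 K.
COP_Carnot = T_H/ΔT = 351.95/43.40 = 8.109.
Q̇_max = COP_Carnot × Ẇ = 8.109 × 127.0 kW = 1030 kW.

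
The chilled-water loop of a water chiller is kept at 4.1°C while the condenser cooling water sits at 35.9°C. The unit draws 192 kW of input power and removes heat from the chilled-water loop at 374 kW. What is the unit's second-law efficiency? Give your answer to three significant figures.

COP_actual = Q̇_C/Ẇ = 374.0/192.0 = 1.948.
In absolute terms T_C = 277.25 K and T_H = 309.05 K, so ΔT = 31.80 K.
COP_Carnot = T_C/ΔT = 277.25/31.80 = 8.719.
η_II = COP_actual/COP_Carnot = 1.948/8.719 = 0.2234.

0.223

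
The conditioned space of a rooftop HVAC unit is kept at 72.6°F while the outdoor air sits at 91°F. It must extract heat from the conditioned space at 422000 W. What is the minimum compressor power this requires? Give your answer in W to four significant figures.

In absolute terms T_C = 295.71 K and T_H = 305.93 K, so ΔT = 10.22 K.
COP_Carnot = T_C/ΔT = 295.71/10.22 = 28.93.
Ẇ_min = Q̇/COP_Carnot = 422000/28.93 = 14590 W.

14590 W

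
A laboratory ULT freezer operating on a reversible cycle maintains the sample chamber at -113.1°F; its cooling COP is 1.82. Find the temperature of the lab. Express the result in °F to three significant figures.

COP_R = T_C/(T_H − T_C) gives T_H − T_C = T_C/COP.
With T_C = 192.54 K, T_H = 192.54 × (1 + 1/1.82) = 298.33 K.
Converting, 298.33 K = 77.32°F.

77.3 °F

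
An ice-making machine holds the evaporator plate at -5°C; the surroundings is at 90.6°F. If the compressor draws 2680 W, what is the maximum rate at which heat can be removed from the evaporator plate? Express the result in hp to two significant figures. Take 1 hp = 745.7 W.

In absolute terms T_C = 268.15 K and T_H = 305.71 K, so ΔT = 37.56 K.
COP_Carnot = T_C/ΔT = 268.15/37.56 = 7.140.
Q̇_max = COP_Carnot × Ẇ = 7.140 × 2680 W = 19140 W = 25.66 hp.

26 hp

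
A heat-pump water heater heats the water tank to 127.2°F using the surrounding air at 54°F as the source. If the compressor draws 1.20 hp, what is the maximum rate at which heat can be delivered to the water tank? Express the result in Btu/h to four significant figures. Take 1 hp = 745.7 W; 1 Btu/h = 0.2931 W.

24480 Btu/h

In absolute terms T_C = 285.37 K and T_H = 326.04 K, so ΔT = 40.67 K.
COP_Carnot = T_H/ΔT = 326.04/40.67 = 8.017.
Q̇_max = COP_Carnot × Ẇ = 8.017 × 1.200 hp = 9.621 hp = 24480 Btu/h.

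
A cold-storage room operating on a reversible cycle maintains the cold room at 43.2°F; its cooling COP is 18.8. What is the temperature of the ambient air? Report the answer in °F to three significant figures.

69.9 °F

COP_R = T_C/(T_H − T_C) gives T_H − T_C = T_C/COP.
With T_C = 279.37 K, T_H = 279.37 × (1 + 1/18.8) = 294.23 K.
Converting, 294.23 K = 69.95°F.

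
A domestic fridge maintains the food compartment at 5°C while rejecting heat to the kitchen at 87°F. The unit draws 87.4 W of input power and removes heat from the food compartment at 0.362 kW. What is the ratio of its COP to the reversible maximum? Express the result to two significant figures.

Converting, Q̇_C = 0.3620 kW = 362.0 W, so COP_actual = Q̇_C/Ẇ = 362.0/87.40 = 4.142.
In absolute terms T_C = 278.15 K and T_H = 303.71 K, so ΔT = 25.56 K.
COP_Carnot = T_C/ΔT = 278.15/25.56 = 10.88.
η_II = COP_actual/COP_Carnot = 4.142/10.88 = 0.3805.

0.38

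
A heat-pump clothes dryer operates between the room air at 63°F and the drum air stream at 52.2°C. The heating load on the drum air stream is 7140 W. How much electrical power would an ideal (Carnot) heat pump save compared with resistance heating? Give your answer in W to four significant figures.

In absolute terms T_C = 290.37 K and T_H = 325.35 K, so ΔT = 34.98 K.
COP_Carnot = T_H/ΔT = 325.35/34.98 = 9.302.
Resistance heating needs Ẇ_res = Q̇_H = 7140 W; the reversible heat pump needs only Ẇ_hp = Q̇_H/COP = 767.6 W.
Saving = 7140 − 767.6 = 6372 W.

6372 W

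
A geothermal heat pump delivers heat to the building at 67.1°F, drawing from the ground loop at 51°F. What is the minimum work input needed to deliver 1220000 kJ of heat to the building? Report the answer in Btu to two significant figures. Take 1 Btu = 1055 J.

In absolute terms T_C = 283.71 K and T_H = 292.65 K, so ΔT = 8.944 K.
The reversible limit is COP_HP = T_H/ΔT = 32.72, so W_min = Q_H/COP = Q_H·ΔT/T_H.
W_min = 1220000 × 8.944/292.65 = 37290 kJ = 35340 Btu.

35000 Btu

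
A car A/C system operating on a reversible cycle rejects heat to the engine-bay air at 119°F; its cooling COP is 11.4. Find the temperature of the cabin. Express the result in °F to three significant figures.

72.3 °F

For a Carnot refrigerator COP_R = T_C/(T_H − T_C), so T_C = COP·T_H/(1 + COP).
With T_H = 321.48 K, T_C = 11.4 × 321.48/12.40 = 295.56 K.
Converting, 295.56 K = 72.33°F.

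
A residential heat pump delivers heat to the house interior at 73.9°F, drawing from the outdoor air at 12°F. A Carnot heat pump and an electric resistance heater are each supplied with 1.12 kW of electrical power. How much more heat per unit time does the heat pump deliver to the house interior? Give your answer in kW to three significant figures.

8.53 kW

In absolute terms T_C = 262.04 K and T_H = 296.43 K, so ΔT = 34.39 K.
COP_Carnot = T_H/ΔT = 296.43/34.39 = 8.620.
The heat pump delivers Q̇_H = COP × Ẇ = 9.654 kW; the resistance heater delivers Ẇ = 1.120 kW.
Extra = (COP − 1)·Ẇ = 8.534 kW.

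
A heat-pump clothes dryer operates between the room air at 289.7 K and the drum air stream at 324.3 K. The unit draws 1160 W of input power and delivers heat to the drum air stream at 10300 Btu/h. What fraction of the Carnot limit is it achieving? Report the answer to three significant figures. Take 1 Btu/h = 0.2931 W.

Converting, Q̇_H = 10300 Btu/h = 3019 W, so COP_actual = Q̇_H/Ẇ = 3019/1160 = 2.603.
The reservoir spacing is ΔT = 324.3 − 289.7 = 34.60 K.
COP_Carnot = T_H/ΔT = 324.30/34.60 = 9.373.
η_II = COP_actual/COP_Carnot = 2.603/9.373 = 0.2777.

0.278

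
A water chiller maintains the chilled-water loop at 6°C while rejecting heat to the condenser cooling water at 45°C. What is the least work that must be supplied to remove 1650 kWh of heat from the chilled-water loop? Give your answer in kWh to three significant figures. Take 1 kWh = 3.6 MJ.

In absolute terms T_C = 279.15 K and T_H = 318.15 K, so ΔT = 39.00 K.
The reversible limit is COP_R = T_C/ΔT = 7.158, so W_min = Q_C/COP = Q_C·ΔT/T_C.
W_min = 1650 × 39.00/279.15 = 230.5 kWh.

231 kWh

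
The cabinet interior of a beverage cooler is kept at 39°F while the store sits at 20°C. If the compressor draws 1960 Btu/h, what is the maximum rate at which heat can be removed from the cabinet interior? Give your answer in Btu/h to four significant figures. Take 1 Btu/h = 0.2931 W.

33700 Btu/h

In absolute terms T_C = 277.04 K and T_H = 293.15 K, so ΔT = 16.11 K.
COP_Carnot = T_C/ΔT = 277.04/16.11 = 17.20.
Q̇_max = COP_Carnot × Ẇ = 17.20 × 1960 Btu/h = 33700 Btu/h.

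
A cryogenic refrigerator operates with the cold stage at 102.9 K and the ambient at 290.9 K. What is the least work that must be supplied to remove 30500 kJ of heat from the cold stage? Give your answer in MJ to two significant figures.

The reservoir spacing is ΔT = 290.9 − 102.9 = 188.0 K.
The reversible limit is COP_R = T_C/ΔT = 0.5473, so W_min = Q_C/COP = Q_C·ΔT/T_C.
W_min = 30500 × 188.0/102.90 = 55720 kJ = 55.72 MJ.

56 MJ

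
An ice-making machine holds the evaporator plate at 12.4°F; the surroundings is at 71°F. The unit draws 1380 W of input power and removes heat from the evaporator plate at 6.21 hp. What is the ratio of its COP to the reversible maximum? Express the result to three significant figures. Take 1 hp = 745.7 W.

0.417

Converting, Q̇_C = 6.210 hp = 4631 W, so COP_actual = Q̇_C/Ẇ = 4631/1380 = 3.356.
In absolute terms T_C = 262.26 K and T_H = 294.82 K, so ΔT = 32.56 K.
COP_Carnot = T_C/ΔT = 262.26/32.56 = 8.056.
η_II = COP_actual/COP_Carnot = 3.356/8.056 = 0.4166.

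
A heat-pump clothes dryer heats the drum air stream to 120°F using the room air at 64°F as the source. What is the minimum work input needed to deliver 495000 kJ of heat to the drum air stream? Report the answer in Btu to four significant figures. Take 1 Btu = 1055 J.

In absolute terms T_C = 290.93 K and T_H = 322.04 K, so ΔT = 31.11 K.
The reversible limit is COP_HP = T_H/ΔT = 10.35, so W_min = Q_H/COP = Q_H·ΔT/T_H.
W_min = 495000 × 31.11/322.04 = 47820 kJ = 45330 Btu.

45330 Btu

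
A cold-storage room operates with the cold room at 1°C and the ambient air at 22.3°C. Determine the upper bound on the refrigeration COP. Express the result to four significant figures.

12.87

In absolute terms T_C = 274.15 K and T_H = 295.45 K, so ΔT = 21.30 K.
For a reversible cycle, COP_Carnot = T_C/ΔT = 274.15/21.30 = 12.87.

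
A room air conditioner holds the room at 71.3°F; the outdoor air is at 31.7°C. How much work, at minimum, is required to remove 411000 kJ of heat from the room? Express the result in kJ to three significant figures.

13700 kJ

In absolute terms T_C = 294.98 K and T_H = 304.85 K, so ΔT = 9.867 K.
The reversible limit is COP_R = T_C/ΔT = 29.90, so W_min = Q_C/COP = Q_C·ΔT/T_C.
W_min = 411000 × 9.867/294.98 = 13750 kJ.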